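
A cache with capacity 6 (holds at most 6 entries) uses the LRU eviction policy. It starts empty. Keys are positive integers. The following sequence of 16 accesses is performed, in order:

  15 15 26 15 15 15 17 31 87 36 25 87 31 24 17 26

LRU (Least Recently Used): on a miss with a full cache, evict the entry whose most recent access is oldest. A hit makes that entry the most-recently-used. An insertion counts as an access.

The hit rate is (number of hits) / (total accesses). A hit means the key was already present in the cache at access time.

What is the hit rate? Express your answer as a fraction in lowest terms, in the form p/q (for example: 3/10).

Answer: 7/16

Derivation:
LRU simulation (capacity=6):
  1. access 15: MISS. Cache (LRU->MRU): [15]
  2. access 15: HIT. Cache (LRU->MRU): [15]
  3. access 26: MISS. Cache (LRU->MRU): [15 26]
  4. access 15: HIT. Cache (LRU->MRU): [26 15]
  5. access 15: HIT. Cache (LRU->MRU): [26 15]
  6. access 15: HIT. Cache (LRU->MRU): [26 15]
  7. access 17: MISS. Cache (LRU->MRU): [26 15 17]
  8. access 31: MISS. Cache (LRU->MRU): [26 15 17 31]
  9. access 87: MISS. Cache (LRU->MRU): [26 15 17 31 87]
  10. access 36: MISS. Cache (LRU->MRU): [26 15 17 31 87 36]
  11. access 25: MISS, evict 26. Cache (LRU->MRU): [15 17 31 87 36 25]
  12. access 87: HIT. Cache (LRU->MRU): [15 17 31 36 25 87]
  13. access 31: HIT. Cache (LRU->MRU): [15 17 36 25 87 31]
  14. access 24: MISS, evict 15. Cache (LRU->MRU): [17 36 25 87 31 24]
  15. access 17: HIT. Cache (LRU->MRU): [36 25 87 31 24 17]
  16. access 26: MISS, evict 36. Cache (LRU->MRU): [25 87 31 24 17 26]
Total: 7 hits, 9 misses, 3 evictions

Hit rate = 7/16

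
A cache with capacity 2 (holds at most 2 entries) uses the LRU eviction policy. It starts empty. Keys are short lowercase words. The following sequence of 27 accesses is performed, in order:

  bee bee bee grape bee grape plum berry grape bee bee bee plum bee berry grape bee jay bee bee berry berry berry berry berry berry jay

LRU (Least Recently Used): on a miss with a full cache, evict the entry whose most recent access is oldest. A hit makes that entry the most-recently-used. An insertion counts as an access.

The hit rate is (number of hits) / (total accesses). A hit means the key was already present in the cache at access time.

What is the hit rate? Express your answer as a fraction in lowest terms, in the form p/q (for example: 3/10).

Answer: 14/27

Derivation:
LRU simulation (capacity=2):
  1. access bee: MISS. Cache (LRU->MRU): [bee]
  2. access bee: HIT. Cache (LRU->MRU): [bee]
  3. access bee: HIT. Cache (LRU->MRU): [bee]
  4. access grape: MISS. Cache (LRU->MRU): [bee grape]
  5. access bee: HIT. Cache (LRU->MRU): [grape bee]
  6. access grape: HIT. Cache (LRU->MRU): [bee grape]
  7. access plum: MISS, evict bee. Cache (LRU->MRU): [grape plum]
  8. access berry: MISS, evict grape. Cache (LRU->MRU): [plum berry]
  9. access grape: MISS, evict plum. Cache (LRU->MRU): [berry grape]
  10. access bee: MISS, evict berry. Cache (LRU->MRU): [grape bee]
  11. access bee: HIT. Cache (LRU->MRU): [grape bee]
  12. access bee: HIT. Cache (LRU->MRU): [grape bee]
  13. access plum: MISS, evict grape. Cache (LRU->MRU): [bee plum]
  14. access bee: HIT. Cache (LRU->MRU): [plum bee]
  15. access berry: MISS, evict plum. Cache (LRU->MRU): [bee berry]
  16. access grape: MISS, evict bee. Cache (LRU->MRU): [berry grape]
  17. access bee: MISS, evict berry. Cache (LRU->MRU): [grape bee]
  18. access jay: MISS, evict grape. Cache (LRU->MRU): [bee jay]
  19. access bee: HIT. Cache (LRU->MRU): [jay bee]
  20. access bee: HIT. Cache (LRU->MRU): [jay bee]
  21. access berry: MISS, evict jay. Cache (LRU->MRU): [bee berry]
  22. access berry: HIT. Cache (LRU->MRU): [bee berry]
  23. access berry: HIT. Cache (LRU->MRU): [bee berry]
  24. access berry: HIT. Cache (LRU->MRU): [bee berry]
  25. access berry: HIT. Cache (LRU->MRU): [bee berry]
  26. access berry: HIT. Cache (LRU->MRU): [bee berry]
  27. access jay: MISS, evict bee. Cache (LRU->MRU): [berry jay]
Total: 14 hits, 13 misses, 11 evictions

Hit rate = 14/27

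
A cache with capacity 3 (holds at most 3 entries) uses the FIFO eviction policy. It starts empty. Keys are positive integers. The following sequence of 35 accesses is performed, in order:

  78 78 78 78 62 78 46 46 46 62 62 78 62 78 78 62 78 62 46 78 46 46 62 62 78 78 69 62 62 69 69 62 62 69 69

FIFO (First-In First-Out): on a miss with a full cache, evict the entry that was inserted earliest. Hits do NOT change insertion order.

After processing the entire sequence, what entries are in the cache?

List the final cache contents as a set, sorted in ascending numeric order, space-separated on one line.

FIFO simulation (capacity=3):
  1. access 78: MISS. Cache (old->new): [78]
  2. access 78: HIT. Cache (old->new): [78]
  3. access 78: HIT. Cache (old->new): [78]
  4. access 78: HIT. Cache (old->new): [78]
  5. access 62: MISS. Cache (old->new): [78 62]
  6. access 78: HIT. Cache (old->new): [78 62]
  7. access 46: MISS. Cache (old->new): [78 62 46]
  8. access 46: HIT. Cache (old->new): [78 62 46]
  9. access 46: HIT. Cache (old->new): [78 62 46]
  10. access 62: HIT. Cache (old->new): [78 62 46]
  11. access 62: HIT. Cache (old->new): [78 62 46]
  12. access 78: HIT. Cache (old->new): [78 62 46]
  13. access 62: HIT. Cache (old->new): [78 62 46]
  14. access 78: HIT. Cache (old->new): [78 62 46]
  15. access 78: HIT. Cache (old->new): [78 62 46]
  16. access 62: HIT. Cache (old->new): [78 62 46]
  17. access 78: HIT. Cache (old->new): [78 62 46]
  18. access 62: HIT. Cache (old->new): [78 62 46]
  19. access 46: HIT. Cache (old->new): [78 62 46]
  20. access 78: HIT. Cache (old->new): [78 62 46]
  21. access 46: HIT. Cache (old->new): [78 62 46]
  22. access 46: HIT. Cache (old->new): [78 62 46]
  23. access 62: HIT. Cache (old->new): [78 62 46]
  24. access 62: HIT. Cache (old->new): [78 62 46]
  25. access 78: HIT. Cache (old->new): [78 62 46]
  26. access 78: HIT. Cache (old->new): [78 62 46]
  27. access 69: MISS, evict 78. Cache (old->new): [62 46 69]
  28. access 62: HIT. Cache (old->new): [62 46 69]
  29. access 62: HIT. Cache (old->new): [62 46 69]
  30. access 69: HIT. Cache (old->new): [62 46 69]
  31. access 69: HIT. Cache (old->new): [62 46 69]
  32. access 62: HIT. Cache (old->new): [62 46 69]
  33. access 62: HIT. Cache (old->new): [62 46 69]
  34. access 69: HIT. Cache (old->new): [62 46 69]
  35. access 69: HIT. Cache (old->new): [62 46 69]
Total: 31 hits, 4 misses, 1 evictions

Answer: 46 62 69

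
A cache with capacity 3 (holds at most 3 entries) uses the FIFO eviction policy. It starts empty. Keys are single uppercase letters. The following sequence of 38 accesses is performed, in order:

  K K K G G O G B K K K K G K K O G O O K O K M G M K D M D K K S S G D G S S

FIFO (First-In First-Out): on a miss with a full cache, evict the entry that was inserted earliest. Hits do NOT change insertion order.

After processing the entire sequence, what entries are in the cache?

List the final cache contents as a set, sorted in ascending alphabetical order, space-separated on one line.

FIFO simulation (capacity=3):
  1. access K: MISS. Cache (old->new): [K]
  2. access K: HIT. Cache (old->new): [K]
  3. access K: HIT. Cache (old->new): [K]
  4. access G: MISS. Cache (old->new): [K G]
  5. access G: HIT. Cache (old->new): [K G]
  6. access O: MISS. Cache (old->new): [K G O]
  7. access G: HIT. Cache (old->new): [K G O]
  8. access B: MISS, evict K. Cache (old->new): [G O B]
  9. access K: MISS, evict G. Cache (old->new): [O B K]
  10. access K: HIT. Cache (old->new): [O B K]
  11. access K: HIT. Cache (old->new): [O B K]
  12. access K: HIT. Cache (old->new): [O B K]
  13. access G: MISS, evict O. Cache (old->new): [B K G]
  14. access K: HIT. Cache (old->new): [B K G]
  15. access K: HIT. Cache (old->new): [B K G]
  16. access O: MISS, evict B. Cache (old->new): [K G O]
  17. access G: HIT. Cache (old->new): [K G O]
  18. access O: HIT. Cache (old->new): [K G O]
  19. access O: HIT. Cache (old->new): [K G O]
  20. access K: HIT. Cache (old->new): [K G O]
  21. access O: HIT. Cache (old->new): [K G O]
  22. access K: HIT. Cache (old->new): [K G O]
  23. access M: MISS, evict K. Cache (old->new): [G O M]
  24. access G: HIT. Cache (old->new): [G O M]
  25. access M: HIT. Cache (old->new): [G O M]
  26. access K: MISS, evict G. Cache (old->new): [O M K]
  27. access D: MISS, evict O. Cache (old->new): [M K D]
  28. access M: HIT. Cache (old->new): [M K D]
  29. access D: HIT. Cache (old->new): [M K D]
  30. access K: HIT. Cache (old->new): [M K D]
  31. access K: HIT. Cache (old->new): [M K D]
  32. access S: MISS, evict M. Cache (old->new): [K D S]
  33. access S: HIT. Cache (old->new): [K D S]
  34. access G: MISS, evict K. Cache (old->new): [D S G]
  35. access D: HIT. Cache (old->new): [D S G]
  36. access G: HIT. Cache (old->new): [D S G]
  37. access S: HIT. Cache (old->new): [D S G]
  38. access S: HIT. Cache (old->new): [D S G]
Total: 26 hits, 12 misses, 9 evictions

Answer: D G S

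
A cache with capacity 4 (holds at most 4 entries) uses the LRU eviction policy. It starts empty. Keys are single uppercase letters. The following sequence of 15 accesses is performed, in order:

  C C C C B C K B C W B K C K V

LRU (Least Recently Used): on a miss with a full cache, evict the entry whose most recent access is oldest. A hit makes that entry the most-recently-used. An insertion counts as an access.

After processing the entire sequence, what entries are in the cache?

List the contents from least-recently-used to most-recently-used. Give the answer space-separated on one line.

Answer: B C K V

Derivation:
LRU simulation (capacity=4):
  1. access C: MISS. Cache (LRU->MRU): [C]
  2. access C: HIT. Cache (LRU->MRU): [C]
  3. access C: HIT. Cache (LRU->MRU): [C]
  4. access C: HIT. Cache (LRU->MRU): [C]
  5. access B: MISS. Cache (LRU->MRU): [C B]
  6. access C: HIT. Cache (LRU->MRU): [B C]
  7. access K: MISS. Cache (LRU->MRU): [B C K]
  8. access B: HIT. Cache (LRU->MRU): [C K B]
  9. access C: HIT. Cache (LRU->MRU): [K B C]
  10. access W: MISS. Cache (LRU->MRU): [K B C W]
  11. access B: HIT. Cache (LRU->MRU): [K C W B]
  12. access K: HIT. Cache (LRU->MRU): [C W B K]
  13. access C: HIT. Cache (LRU->MRU): [W B K C]
  14. access K: HIT. Cache (LRU->MRU): [W B C K]
  15. access V: MISS, evict W. Cache (LRU->MRU): [B C K V]
Total: 10 hits, 5 misses, 1 evictions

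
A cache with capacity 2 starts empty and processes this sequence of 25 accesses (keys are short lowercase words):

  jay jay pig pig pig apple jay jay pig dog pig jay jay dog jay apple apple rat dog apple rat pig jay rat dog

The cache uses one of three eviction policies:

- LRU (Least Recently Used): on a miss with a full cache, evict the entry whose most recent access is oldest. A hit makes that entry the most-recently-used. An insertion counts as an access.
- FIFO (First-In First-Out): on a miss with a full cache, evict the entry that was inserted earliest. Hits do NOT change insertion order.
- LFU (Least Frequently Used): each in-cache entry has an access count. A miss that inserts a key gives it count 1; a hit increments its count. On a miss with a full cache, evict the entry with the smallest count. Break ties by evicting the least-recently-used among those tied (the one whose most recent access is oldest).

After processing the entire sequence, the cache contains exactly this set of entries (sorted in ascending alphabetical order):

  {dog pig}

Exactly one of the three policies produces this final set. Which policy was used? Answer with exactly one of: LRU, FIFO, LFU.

Answer: LFU

Derivation:
Simulating under each policy and comparing final sets:
  LRU: final set = {dog rat} -> differs
  FIFO: final set = {dog rat} -> differs
  LFU: final set = {dog pig} -> MATCHES target
Only LFU produces the target set.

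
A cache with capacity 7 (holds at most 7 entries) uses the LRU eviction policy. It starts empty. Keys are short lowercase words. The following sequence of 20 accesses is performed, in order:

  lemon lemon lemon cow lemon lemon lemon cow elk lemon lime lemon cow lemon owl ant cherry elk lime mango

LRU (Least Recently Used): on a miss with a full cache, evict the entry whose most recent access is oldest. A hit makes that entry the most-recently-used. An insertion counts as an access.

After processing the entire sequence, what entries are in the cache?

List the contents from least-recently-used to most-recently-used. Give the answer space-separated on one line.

Answer: lemon owl ant cherry elk lime mango

Derivation:
LRU simulation (capacity=7):
  1. access lemon: MISS. Cache (LRU->MRU): [lemon]
  2. access lemon: HIT. Cache (LRU->MRU): [lemon]
  3. access lemon: HIT. Cache (LRU->MRU): [lemon]
  4. access cow: MISS. Cache (LRU->MRU): [lemon cow]
  5. access lemon: HIT. Cache (LRU->MRU): [cow lemon]
  6. access lemon: HIT. Cache (LRU->MRU): [cow lemon]
  7. access lemon: HIT. Cache (LRU->MRU): [cow lemon]
  8. access cow: HIT. Cache (LRU->MRU): [lemon cow]
  9. access elk: MISS. Cache (LRU->MRU): [lemon cow elk]
  10. access lemon: HIT. Cache (LRU->MRU): [cow elk lemon]
  11. access lime: MISS. Cache (LRU->MRU): [cow elk lemon lime]
  12. access lemon: HIT. Cache (LRU->MRU): [cow elk lime lemon]
  13. access cow: HIT. Cache (LRU->MRU): [elk lime lemon cow]
  14. access lemon: HIT. Cache (LRU->MRU): [elk lime cow lemon]
  15. access owl: MISS. Cache (LRU->MRU): [elk lime cow lemon owl]
  16. access ant: MISS. Cache (LRU->MRU): [elk lime cow lemon owl ant]
  17. access cherry: MISS. Cache (LRU->MRU): [elk lime cow lemon owl ant cherry]
  18. access elk: HIT. Cache (LRU->MRU): [lime cow lemon owl ant cherry elk]
  19. access lime: HIT. Cache (LRU->MRU): [cow lemon owl ant cherry elk lime]
  20. access mango: MISS, evict cow. Cache (LRU->MRU): [lemon owl ant cherry elk lime mango]
Total: 12 hits, 8 misses, 1 evictions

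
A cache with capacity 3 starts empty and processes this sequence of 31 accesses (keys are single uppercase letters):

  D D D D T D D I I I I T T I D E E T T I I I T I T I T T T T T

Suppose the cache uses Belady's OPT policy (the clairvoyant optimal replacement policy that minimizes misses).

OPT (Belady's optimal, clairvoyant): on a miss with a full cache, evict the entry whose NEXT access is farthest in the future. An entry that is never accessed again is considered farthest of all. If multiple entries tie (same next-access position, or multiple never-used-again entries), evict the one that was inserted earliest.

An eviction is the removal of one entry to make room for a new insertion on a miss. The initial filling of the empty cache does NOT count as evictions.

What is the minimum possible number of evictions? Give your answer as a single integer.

OPT (Belady) simulation (capacity=3):
  1. access D: MISS. Cache: [D]
  2. access D: HIT. Next use of D: step 3. Cache: [D]
  3. access D: HIT. Next use of D: step 4. Cache: [D]
  4. access D: HIT. Next use of D: step 6. Cache: [D]
  5. access T: MISS. Cache: [D T]
  6. access D: HIT. Next use of D: step 7. Cache: [D T]
  7. access D: HIT. Next use of D: step 15. Cache: [D T]
  8. access I: MISS. Cache: [D T I]
  9. access I: HIT. Next use of I: step 10. Cache: [D T I]
  10. access I: HIT. Next use of I: step 11. Cache: [D T I]
  11. access I: HIT. Next use of I: step 14. Cache: [D T I]
  12. access T: HIT. Next use of T: step 13. Cache: [D T I]
  13. access T: HIT. Next use of T: step 18. Cache: [D T I]
  14. access I: HIT. Next use of I: step 20. Cache: [D T I]
  15. access D: HIT. Next use of D: never. Cache: [D T I]
  16. access E: MISS, evict D (next use: never). Cache: [T I E]
  17. access E: HIT. Next use of E: never. Cache: [T I E]
  18. access T: HIT. Next use of T: step 19. Cache: [T I E]
  19. access T: HIT. Next use of T: step 23. Cache: [T I E]
  20. access I: HIT. Next use of I: step 21. Cache: [T I E]
  21. access I: HIT. Next use of I: step 22. Cache: [T I E]
  22. access I: HIT. Next use of I: step 24. Cache: [T I E]
  23. access T: HIT. Next use of T: step 25. Cache: [T I E]
  24. access I: HIT. Next use of I: step 26. Cache: [T I E]
  25. access T: HIT. Next use of T: step 27. Cache: [T I E]
  26. access I: HIT. Next use of I: never. Cache: [T I E]
  27. access T: HIT. Next use of T: step 28. Cache: [T I E]
  28. access T: HIT. Next use of T: step 29. Cache: [T I E]
  29. access T: HIT. Next use of T: step 30. Cache: [T I E]
  30. access T: HIT. Next use of T: step 31. Cache: [T I E]
  31. access T: HIT. Next use of T: never. Cache: [T I E]
Total: 27 hits, 4 misses, 1 evictions

Answer: 1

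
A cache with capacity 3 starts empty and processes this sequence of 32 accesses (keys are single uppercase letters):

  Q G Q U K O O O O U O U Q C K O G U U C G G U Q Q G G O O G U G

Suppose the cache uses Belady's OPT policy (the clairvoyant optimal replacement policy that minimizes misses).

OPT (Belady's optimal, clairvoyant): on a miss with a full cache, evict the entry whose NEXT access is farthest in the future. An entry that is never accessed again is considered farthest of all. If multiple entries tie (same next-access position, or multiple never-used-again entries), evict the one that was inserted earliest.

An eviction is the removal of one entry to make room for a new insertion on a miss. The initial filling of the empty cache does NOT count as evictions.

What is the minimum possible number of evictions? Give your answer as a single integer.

OPT (Belady) simulation (capacity=3):
  1. access Q: MISS. Cache: [Q]
  2. access G: MISS. Cache: [Q G]
  3. access Q: HIT. Next use of Q: step 13. Cache: [Q G]
  4. access U: MISS. Cache: [Q G U]
  5. access K: MISS, evict G (next use: step 17). Cache: [Q U K]
  6. access O: MISS, evict K (next use: step 15). Cache: [Q U O]
  7. access O: HIT. Next use of O: step 8. Cache: [Q U O]
  8. access O: HIT. Next use of O: step 9. Cache: [Q U O]
  9. access O: HIT. Next use of O: step 11. Cache: [Q U O]
  10. access U: HIT. Next use of U: step 12. Cache: [Q U O]
  11. access O: HIT. Next use of O: step 16. Cache: [Q U O]
  12. access U: HIT. Next use of U: step 18. Cache: [Q U O]
  13. access Q: HIT. Next use of Q: step 24. Cache: [Q U O]
  14. access C: MISS, evict Q (next use: step 24). Cache: [U O C]
  15. access K: MISS, evict C (next use: step 20). Cache: [U O K]
  16. access O: HIT. Next use of O: step 28. Cache: [U O K]
  17. access G: MISS, evict K (next use: never). Cache: [U O G]
  18. access U: HIT. Next use of U: step 19. Cache: [U O G]
  19. access U: HIT. Next use of U: step 23. Cache: [U O G]
  20. access C: MISS, evict O (next use: step 28). Cache: [U G C]
  21. access G: HIT. Next use of G: step 22. Cache: [U G C]
  22. access G: HIT. Next use of G: step 26. Cache: [U G C]
  23. access U: HIT. Next use of U: step 31. Cache: [U G C]
  24. access Q: MISS, evict C (next use: never). Cache: [U G Q]
  25. access Q: HIT. Next use of Q: never. Cache: [U G Q]
  26. access G: HIT. Next use of G: step 27. Cache: [U G Q]
  27. access G: HIT. Next use of G: step 30. Cache: [U G Q]
  28. access O: MISS, evict Q (next use: never). Cache: [U G O]
  29. access O: HIT. Next use of O: never. Cache: [U G O]
  30. access G: HIT. Next use of G: step 32. Cache: [U G O]
  31. access U: HIT. Next use of U: never. Cache: [U G O]
  32. access G: HIT. Next use of G: never. Cache: [U G O]
Total: 21 hits, 11 misses, 8 evictions

Answer: 8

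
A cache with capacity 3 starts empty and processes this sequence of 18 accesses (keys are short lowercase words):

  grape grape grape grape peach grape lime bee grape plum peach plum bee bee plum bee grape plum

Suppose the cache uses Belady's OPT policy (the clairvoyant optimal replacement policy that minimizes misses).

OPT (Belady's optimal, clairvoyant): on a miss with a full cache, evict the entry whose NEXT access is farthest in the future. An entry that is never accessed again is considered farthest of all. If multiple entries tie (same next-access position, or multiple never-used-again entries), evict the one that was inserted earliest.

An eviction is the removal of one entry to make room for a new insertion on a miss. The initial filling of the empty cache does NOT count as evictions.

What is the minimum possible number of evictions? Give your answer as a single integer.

Answer: 3

Derivation:
OPT (Belady) simulation (capacity=3):
  1. access grape: MISS. Cache: [grape]
  2. access grape: HIT. Next use of grape: step 3. Cache: [grape]
  3. access grape: HIT. Next use of grape: step 4. Cache: [grape]
  4. access grape: HIT. Next use of grape: step 6. Cache: [grape]
  5. access peach: MISS. Cache: [grape peach]
  6. access grape: HIT. Next use of grape: step 9. Cache: [grape peach]
  7. access lime: MISS. Cache: [grape peach lime]
  8. access bee: MISS, evict lime (next use: never). Cache: [grape peach bee]
  9. access grape: HIT. Next use of grape: step 17. Cache: [grape peach bee]
  10. access plum: MISS, evict grape (next use: step 17). Cache: [peach bee plum]
  11. access peach: HIT. Next use of peach: never. Cache: [peach bee plum]
  12. access plum: HIT. Next use of plum: step 15. Cache: [peach bee plum]
  13. access bee: HIT. Next use of bee: step 14. Cache: [peach bee plum]
  14. access bee: HIT. Next use of bee: step 16. Cache: [peach bee plum]
  15. access plum: HIT. Next use of plum: step 18. Cache: [peach bee plum]
  16. access bee: HIT. Next use of bee: never. Cache: [peach bee plum]
  17. access grape: MISS, evict peach (next use: never). Cache: [bee plum grape]
  18. access plum: HIT. Next use of plum: never. Cache: [bee plum grape]
Total: 12 hits, 6 misses, 3 evictions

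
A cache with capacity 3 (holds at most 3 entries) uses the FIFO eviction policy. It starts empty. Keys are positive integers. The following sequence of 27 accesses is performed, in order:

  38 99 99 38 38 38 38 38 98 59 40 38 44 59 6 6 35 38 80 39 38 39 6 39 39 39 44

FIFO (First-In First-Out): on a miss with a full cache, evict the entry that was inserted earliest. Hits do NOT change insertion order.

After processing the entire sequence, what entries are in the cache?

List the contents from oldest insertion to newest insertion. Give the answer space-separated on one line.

Answer: 39 6 44

Derivation:
FIFO simulation (capacity=3):
  1. access 38: MISS. Cache (old->new): [38]
  2. access 99: MISS. Cache (old->new): [38 99]
  3. access 99: HIT. Cache (old->new): [38 99]
  4. access 38: HIT. Cache (old->new): [38 99]
  5. access 38: HIT. Cache (old->new): [38 99]
  6. access 38: HIT. Cache (old->new): [38 99]
  7. access 38: HIT. Cache (old->new): [38 99]
  8. access 38: HIT. Cache (old->new): [38 99]
  9. access 98: MISS. Cache (old->new): [38 99 98]
  10. access 59: MISS, evict 38. Cache (old->new): [99 98 59]
  11. access 40: MISS, evict 99. Cache (old->new): [98 59 40]
  12. access 38: MISS, evict 98. Cache (old->new): [59 40 38]
  13. access 44: MISS, evict 59. Cache (old->new): [40 38 44]
  14. access 59: MISS, evict 40. Cache (old->new): [38 44 59]
  15. access 6: MISS, evict 38. Cache (old->new): [44 59 6]
  16. access 6: HIT. Cache (old->new): [44 59 6]
  17. access 35: MISS, evict 44. Cache (old->new): [59 6 35]
  18. access 38: MISS, evict 59. Cache (old->new): [6 35 38]
  19. access 80: MISS, evict 6. Cache (old->new): [35 38 80]
  20. access 39: MISS, evict 35. Cache (old->new): [38 80 39]
  21. access 38: HIT. Cache (old->new): [38 80 39]
  22. access 39: HIT. Cache (old->new): [38 80 39]
  23. access 6: MISS, evict 38. Cache (old->new): [80 39 6]
  24. access 39: HIT. Cache (old->new): [80 39 6]
  25. access 39: HIT. Cache (old->new): [80 39 6]
  26. access 39: HIT. Cache (old->new): [80 39 6]
  27. access 44: MISS, evict 80. Cache (old->new): [39 6 44]
Total: 12 hits, 15 misses, 12 evictions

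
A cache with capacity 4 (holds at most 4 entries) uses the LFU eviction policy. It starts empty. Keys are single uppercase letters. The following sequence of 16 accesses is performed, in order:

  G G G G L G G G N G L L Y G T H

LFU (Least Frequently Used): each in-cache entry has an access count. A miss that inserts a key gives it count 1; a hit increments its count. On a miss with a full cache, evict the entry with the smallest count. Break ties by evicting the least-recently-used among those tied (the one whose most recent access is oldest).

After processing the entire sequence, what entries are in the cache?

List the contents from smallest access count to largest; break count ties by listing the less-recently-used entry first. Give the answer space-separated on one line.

LFU simulation (capacity=4):
  1. access G: MISS. Cache: [G(c=1)]
  2. access G: HIT, count now 2. Cache: [G(c=2)]
  3. access G: HIT, count now 3. Cache: [G(c=3)]
  4. access G: HIT, count now 4. Cache: [G(c=4)]
  5. access L: MISS. Cache: [L(c=1) G(c=4)]
  6. access G: HIT, count now 5. Cache: [L(c=1) G(c=5)]
  7. access G: HIT, count now 6. Cache: [L(c=1) G(c=6)]
  8. access G: HIT, count now 7. Cache: [L(c=1) G(c=7)]
  9. access N: MISS. Cache: [L(c=1) N(c=1) G(c=7)]
  10. access G: HIT, count now 8. Cache: [L(c=1) N(c=1) G(c=8)]
  11. access L: HIT, count now 2. Cache: [N(c=1) L(c=2) G(c=8)]
  12. access L: HIT, count now 3. Cache: [N(c=1) L(c=3) G(c=8)]
  13. access Y: MISS. Cache: [N(c=1) Y(c=1) L(c=3) G(c=8)]
  14. access G: HIT, count now 9. Cache: [N(c=1) Y(c=1) L(c=3) G(c=9)]
  15. access T: MISS, evict N(c=1). Cache: [Y(c=1) T(c=1) L(c=3) G(c=9)]
  16. access H: MISS, evict Y(c=1). Cache: [T(c=1) H(c=1) L(c=3) G(c=9)]
Total: 10 hits, 6 misses, 2 evictions

Answer: T H L G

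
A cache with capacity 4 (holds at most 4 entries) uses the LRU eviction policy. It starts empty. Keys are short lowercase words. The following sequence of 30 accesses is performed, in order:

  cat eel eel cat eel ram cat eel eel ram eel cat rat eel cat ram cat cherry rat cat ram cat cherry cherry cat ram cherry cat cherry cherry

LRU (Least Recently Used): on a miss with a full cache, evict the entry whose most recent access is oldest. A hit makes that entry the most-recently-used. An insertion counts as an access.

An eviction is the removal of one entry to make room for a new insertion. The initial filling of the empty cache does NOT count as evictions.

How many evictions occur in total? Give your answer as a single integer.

Answer: 2

Derivation:
LRU simulation (capacity=4):
  1. access cat: MISS. Cache (LRU->MRU): [cat]
  2. access eel: MISS. Cache (LRU->MRU): [cat eel]
  3. access eel: HIT. Cache (LRU->MRU): [cat eel]
  4. access cat: HIT. Cache (LRU->MRU): [eel cat]
  5. access eel: HIT. Cache (LRU->MRU): [cat eel]
  6. access ram: MISS. Cache (LRU->MRU): [cat eel ram]
  7. access cat: HIT. Cache (LRU->MRU): [eel ram cat]
  8. access eel: HIT. Cache (LRU->MRU): [ram cat eel]
  9. access eel: HIT. Cache (LRU->MRU): [ram cat eel]
  10. access ram: HIT. Cache (LRU->MRU): [cat eel ram]
  11. access eel: HIT. Cache (LRU->MRU): [cat ram eel]
  12. access cat: HIT. Cache (LRU->MRU): [ram eel cat]
  13. access rat: MISS. Cache (LRU->MRU): [ram eel cat rat]
  14. access eel: HIT. Cache (LRU->MRU): [ram cat rat eel]
  15. access cat: HIT. Cache (LRU->MRU): [ram rat eel cat]
  16. access ram: HIT. Cache (LRU->MRU): [rat eel cat ram]
  17. access cat: HIT. Cache (LRU->MRU): [rat eel ram cat]
  18. access cherry: MISS, evict rat. Cache (LRU->MRU): [eel ram cat cherry]
  19. access rat: MISS, evict eel. Cache (LRU->MRU): [ram cat cherry rat]
  20. access cat: HIT. Cache (LRU->MRU): [ram cherry rat cat]
  21. access ram: HIT. Cache (LRU->MRU): [cherry rat cat ram]
  22. access cat: HIT. Cache (LRU->MRU): [cherry rat ram cat]
  23. access cherry: HIT. Cache (LRU->MRU): [rat ram cat cherry]
  24. access cherry: HIT. Cache (LRU->MRU): [rat ram cat cherry]
  25. access cat: HIT. Cache (LRU->MRU): [rat ram cherry cat]
  26. access ram: HIT. Cache (LRU->MRU): [rat cherry cat ram]
  27. access cherry: HIT. Cache (LRU->MRU): [rat cat ram cherry]
  28. access cat: HIT. Cache (LRU->MRU): [rat ram cherry cat]
  29. access cherry: HIT. Cache (LRU->MRU): [rat ram cat cherry]
  30. access cherry: HIT. Cache (LRU->MRU): [rat ram cat cherry]
Total: 24 hits, 6 misses, 2 evictions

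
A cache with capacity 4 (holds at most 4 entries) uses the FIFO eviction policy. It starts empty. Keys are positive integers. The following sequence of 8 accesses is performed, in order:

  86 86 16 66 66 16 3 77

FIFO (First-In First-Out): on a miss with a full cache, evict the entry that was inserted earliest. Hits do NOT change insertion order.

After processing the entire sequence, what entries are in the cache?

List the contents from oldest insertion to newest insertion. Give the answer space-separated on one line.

Answer: 16 66 3 77

Derivation:
FIFO simulation (capacity=4):
  1. access 86: MISS. Cache (old->new): [86]
  2. access 86: HIT. Cache (old->new): [86]
  3. access 16: MISS. Cache (old->new): [86 16]
  4. access 66: MISS. Cache (old->new): [86 16 66]
  5. access 66: HIT. Cache (old->new): [86 16 66]
  6. access 16: HIT. Cache (old->new): [86 16 66]
  7. access 3: MISS. Cache (old->new): [86 16 66 3]
  8. access 77: MISS, evict 86. Cache (old->new): [16 66 3 77]
Total: 3 hits, 5 misses, 1 evictions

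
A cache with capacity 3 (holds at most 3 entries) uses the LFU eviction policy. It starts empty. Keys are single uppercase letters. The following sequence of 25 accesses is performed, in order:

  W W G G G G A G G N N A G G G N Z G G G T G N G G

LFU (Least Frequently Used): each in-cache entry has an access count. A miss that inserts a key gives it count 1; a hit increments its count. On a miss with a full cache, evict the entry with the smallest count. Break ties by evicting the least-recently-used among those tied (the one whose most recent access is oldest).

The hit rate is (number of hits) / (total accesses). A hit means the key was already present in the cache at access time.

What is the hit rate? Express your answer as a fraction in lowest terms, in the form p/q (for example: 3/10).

Answer: 18/25

Derivation:
LFU simulation (capacity=3):
  1. access W: MISS. Cache: [W(c=1)]
  2. access W: HIT, count now 2. Cache: [W(c=2)]
  3. access G: MISS. Cache: [G(c=1) W(c=2)]
  4. access G: HIT, count now 2. Cache: [W(c=2) G(c=2)]
  5. access G: HIT, count now 3. Cache: [W(c=2) G(c=3)]
  6. access G: HIT, count now 4. Cache: [W(c=2) G(c=4)]
  7. access A: MISS. Cache: [A(c=1) W(c=2) G(c=4)]
  8. access G: HIT, count now 5. Cache: [A(c=1) W(c=2) G(c=5)]
  9. access G: HIT, count now 6. Cache: [A(c=1) W(c=2) G(c=6)]
  10. access N: MISS, evict A(c=1). Cache: [N(c=1) W(c=2) G(c=6)]
  11. access N: HIT, count now 2. Cache: [W(c=2) N(c=2) G(c=6)]
  12. access A: MISS, evict W(c=2). Cache: [A(c=1) N(c=2) G(c=6)]
  13. access G: HIT, count now 7. Cache: [A(c=1) N(c=2) G(c=7)]
  14. access G: HIT, count now 8. Cache: [A(c=1) N(c=2) G(c=8)]
  15. access G: HIT, count now 9. Cache: [A(c=1) N(c=2) G(c=9)]
  16. access N: HIT, count now 3. Cache: [A(c=1) N(c=3) G(c=9)]
  17. access Z: MISS, evict A(c=1). Cache: [Z(c=1) N(c=3) G(c=9)]
  18. access G: HIT, count now 10. Cache: [Z(c=1) N(c=3) G(c=10)]
  19. access G: HIT, count now 11. Cache: [Z(c=1) N(c=3) G(c=11)]
  20. access G: HIT, count now 12. Cache: [Z(c=1) N(c=3) G(c=12)]
  21. access T: MISS, evict Z(c=1). Cache: [T(c=1) N(c=3) G(c=12)]
  22. access G: HIT, count now 13. Cache: [T(c=1) N(c=3) G(c=13)]
  23. access N: HIT, count now 4. Cache: [T(c=1) N(c=4) G(c=13)]
  24. access G: HIT, count now 14. Cache: [T(c=1) N(c=4) G(c=14)]
  25. access G: HIT, count now 15. Cache: [T(c=1) N(c=4) G(c=15)]
Total: 18 hits, 7 misses, 4 evictions

Hit rate = 18/25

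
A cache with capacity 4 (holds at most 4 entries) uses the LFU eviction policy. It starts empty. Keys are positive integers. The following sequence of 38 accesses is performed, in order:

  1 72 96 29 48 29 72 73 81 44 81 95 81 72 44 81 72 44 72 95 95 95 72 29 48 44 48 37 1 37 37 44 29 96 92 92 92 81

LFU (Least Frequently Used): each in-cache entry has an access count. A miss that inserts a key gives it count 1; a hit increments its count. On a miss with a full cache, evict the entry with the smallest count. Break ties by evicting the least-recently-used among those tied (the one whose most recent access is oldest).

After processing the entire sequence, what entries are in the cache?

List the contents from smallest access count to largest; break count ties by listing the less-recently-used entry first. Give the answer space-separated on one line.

Answer: 95 92 81 72

Derivation:
LFU simulation (capacity=4):
  1. access 1: MISS. Cache: [1(c=1)]
  2. access 72: MISS. Cache: [1(c=1) 72(c=1)]
  3. access 96: MISS. Cache: [1(c=1) 72(c=1) 96(c=1)]
  4. access 29: MISS. Cache: [1(c=1) 72(c=1) 96(c=1) 29(c=1)]
  5. access 48: MISS, evict 1(c=1). Cache: [72(c=1) 96(c=1) 29(c=1) 48(c=1)]
  6. access 29: HIT, count now 2. Cache: [72(c=1) 96(c=1) 48(c=1) 29(c=2)]
  7. access 72: HIT, count now 2. Cache: [96(c=1) 48(c=1) 29(c=2) 72(c=2)]
  8. access 73: MISS, evict 96(c=1). Cache: [48(c=1) 73(c=1) 29(c=2) 72(c=2)]
  9. access 81: MISS, evict 48(c=1). Cache: [73(c=1) 81(c=1) 29(c=2) 72(c=2)]
  10. access 44: MISS, evict 73(c=1). Cache: [81(c=1) 44(c=1) 29(c=2) 72(c=2)]
  11. access 81: HIT, count now 2. Cache: [44(c=1) 29(c=2) 72(c=2) 81(c=2)]
  12. access 95: MISS, evict 44(c=1). Cache: [95(c=1) 29(c=2) 72(c=2) 81(c=2)]
  13. access 81: HIT, count now 3. Cache: [95(c=1) 29(c=2) 72(c=2) 81(c=3)]
  14. access 72: HIT, count now 3. Cache: [95(c=1) 29(c=2) 81(c=3) 72(c=3)]
  15. access 44: MISS, evict 95(c=1). Cache: [44(c=1) 29(c=2) 81(c=3) 72(c=3)]
  16. access 81: HIT, count now 4. Cache: [44(c=1) 29(c=2) 72(c=3) 81(c=4)]
  17. access 72: HIT, count now 4. Cache: [44(c=1) 29(c=2) 81(c=4) 72(c=4)]
  18. access 44: HIT, count now 2. Cache: [29(c=2) 44(c=2) 81(c=4) 72(c=4)]
  19. access 72: HIT, count now 5. Cache: [29(c=2) 44(c=2) 81(c=4) 72(c=5)]
  20. access 95: MISS, evict 29(c=2). Cache: [95(c=1) 44(c=2) 81(c=4) 72(c=5)]
  21. access 95: HIT, count now 2. Cache: [44(c=2) 95(c=2) 81(c=4) 72(c=5)]
  22. access 95: HIT, count now 3. Cache: [44(c=2) 95(c=3) 81(c=4) 72(c=5)]
  23. access 72: HIT, count now 6. Cache: [44(c=2) 95(c=3) 81(c=4) 72(c=6)]
  24. access 29: MISS, evict 44(c=2). Cache: [29(c=1) 95(c=3) 81(c=4) 72(c=6)]
  25. access 48: MISS, evict 29(c=1). Cache: [48(c=1) 95(c=3) 81(c=4) 72(c=6)]
  26. access 44: MISS, evict 48(c=1). Cache: [44(c=1) 95(c=3) 81(c=4) 72(c=6)]
  27. access 48: MISS, evict 44(c=1). Cache: [48(c=1) 95(c=3) 81(c=4) 72(c=6)]
  28. access 37: MISS, evict 48(c=1). Cache: [37(c=1) 95(c=3) 81(c=4) 72(c=6)]
  29. access 1: MISS, evict 37(c=1). Cache: [1(c=1) 95(c=3) 81(c=4) 72(c=6)]
  30. access 37: MISS, evict 1(c=1). Cache: [37(c=1) 95(c=3) 81(c=4) 72(c=6)]
  31. access 37: HIT, count now 2. Cache: [37(c=2) 95(c=3) 81(c=4) 72(c=6)]
  32. access 44: MISS, evict 37(c=2). Cache: [44(c=1) 95(c=3) 81(c=4) 72(c=6)]
  33. access 29: MISS, evict 44(c=1). Cache: [29(c=1) 95(c=3) 81(c=4) 72(c=6)]
  34. access 96: MISS, evict 29(c=1). Cache: [96(c=1) 95(c=3) 81(c=4) 72(c=6)]
  35. access 92: MISS, evict 96(c=1). Cache: [92(c=1) 95(c=3) 81(c=4) 72(c=6)]
  36. access 92: HIT, count now 2. Cache: [92(c=2) 95(c=3) 81(c=4) 72(c=6)]
  37. access 92: HIT, count now 3. Cache: [95(c=3) 92(c=3) 81(c=4) 72(c=6)]
  38. access 81: HIT, count now 5. Cache: [95(c=3) 92(c=3) 81(c=5) 72(c=6)]
Total: 16 hits, 22 misses, 18 evictions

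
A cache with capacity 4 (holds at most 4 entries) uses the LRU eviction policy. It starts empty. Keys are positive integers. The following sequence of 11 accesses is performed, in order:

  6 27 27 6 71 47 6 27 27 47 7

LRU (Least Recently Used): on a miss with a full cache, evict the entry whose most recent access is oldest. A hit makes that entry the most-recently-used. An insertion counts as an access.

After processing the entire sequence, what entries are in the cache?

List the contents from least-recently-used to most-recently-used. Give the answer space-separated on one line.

LRU simulation (capacity=4):
  1. access 6: MISS. Cache (LRU->MRU): [6]
  2. access 27: MISS. Cache (LRU->MRU): [6 27]
  3. access 27: HIT. Cache (LRU->MRU): [6 27]
  4. access 6: HIT. Cache (LRU->MRU): [27 6]
  5. access 71: MISS. Cache (LRU->MRU): [27 6 71]
  6. access 47: MISS. Cache (LRU->MRU): [27 6 71 47]
  7. access 6: HIT. Cache (LRU->MRU): [27 71 47 6]
  8. access 27: HIT. Cache (LRU->MRU): [71 47 6 27]
  9. access 27: HIT. Cache (LRU->MRU): [71 47 6 27]
  10. access 47: HIT. Cache (LRU->MRU): [71 6 27 47]
  11. access 7: MISS, evict 71. Cache (LRU->MRU): [6 27 47 7]
Total: 6 hits, 5 misses, 1 evictions

Answer: 6 27 47 7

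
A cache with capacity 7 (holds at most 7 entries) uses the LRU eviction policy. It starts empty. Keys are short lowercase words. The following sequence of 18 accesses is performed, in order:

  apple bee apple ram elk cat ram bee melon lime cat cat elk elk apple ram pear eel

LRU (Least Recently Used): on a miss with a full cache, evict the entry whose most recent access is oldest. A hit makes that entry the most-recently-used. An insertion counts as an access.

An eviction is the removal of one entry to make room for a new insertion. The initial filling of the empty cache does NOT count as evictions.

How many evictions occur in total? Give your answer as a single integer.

LRU simulation (capacity=7):
  1. access apple: MISS. Cache (LRU->MRU): [apple]
  2. access bee: MISS. Cache (LRU->MRU): [apple bee]
  3. access apple: HIT. Cache (LRU->MRU): [bee apple]
  4. access ram: MISS. Cache (LRU->MRU): [bee apple ram]
  5. access elk: MISS. Cache (LRU->MRU): [bee apple ram elk]
  6. access cat: MISS. Cache (LRU->MRU): [bee apple ram elk cat]
  7. access ram: HIT. Cache (LRU->MRU): [bee apple elk cat ram]
  8. access bee: HIT. Cache (LRU->MRU): [apple elk cat ram bee]
  9. access melon: MISS. Cache (LRU->MRU): [apple elk cat ram bee melon]
  10. access lime: MISS. Cache (LRU->MRU): [apple elk cat ram bee melon lime]
  11. access cat: HIT. Cache (LRU->MRU): [apple elk ram bee melon lime cat]
  12. access cat: HIT. Cache (LRU->MRU): [apple elk ram bee melon lime cat]
  13. access elk: HIT. Cache (LRU->MRU): [apple ram bee melon lime cat elk]
  14. access elk: HIT. Cache (LRU->MRU): [apple ram bee melon lime cat elk]
  15. access apple: HIT. Cache (LRU->MRU): [ram bee melon lime cat elk apple]
  16. access ram: HIT. Cache (LRU->MRU): [bee melon lime cat elk apple ram]
  17. access pear: MISS, evict bee. Cache (LRU->MRU): [melon lime cat elk apple ram pear]
  18. access eel: MISS, evict melon. Cache (LRU->MRU): [lime cat elk apple ram pear eel]
Total: 9 hits, 9 misses, 2 evictions

Answer: 2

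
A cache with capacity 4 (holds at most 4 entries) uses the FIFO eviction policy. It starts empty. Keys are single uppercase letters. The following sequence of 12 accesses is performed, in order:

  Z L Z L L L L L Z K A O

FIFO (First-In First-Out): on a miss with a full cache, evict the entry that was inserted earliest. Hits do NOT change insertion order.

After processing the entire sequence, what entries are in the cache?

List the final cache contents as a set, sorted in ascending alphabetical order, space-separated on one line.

Answer: A K L O

Derivation:
FIFO simulation (capacity=4):
  1. access Z: MISS. Cache (old->new): [Z]
  2. access L: MISS. Cache (old->new): [Z L]
  3. access Z: HIT. Cache (old->new): [Z L]
  4. access L: HIT. Cache (old->new): [Z L]
  5. access L: HIT. Cache (old->new): [Z L]
  6. access L: HIT. Cache (old->new): [Z L]
  7. access L: HIT. Cache (old->new): [Z L]
  8. access L: HIT. Cache (old->new): [Z L]
  9. access Z: HIT. Cache (old->new): [Z L]
  10. access K: MISS. Cache (old->new): [Z L K]
  11. access A: MISS. Cache (old->new): [Z L K A]
  12. access O: MISS, evict Z. Cache (old->new): [L K A O]
Total: 7 hits, 5 misses, 1 evictions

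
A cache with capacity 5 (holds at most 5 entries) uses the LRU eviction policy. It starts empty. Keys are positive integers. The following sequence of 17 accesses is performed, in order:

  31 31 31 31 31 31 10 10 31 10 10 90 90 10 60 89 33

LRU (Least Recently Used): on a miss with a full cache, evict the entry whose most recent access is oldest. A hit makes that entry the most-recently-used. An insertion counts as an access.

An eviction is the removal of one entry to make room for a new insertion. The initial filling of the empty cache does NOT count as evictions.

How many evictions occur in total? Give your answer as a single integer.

Answer: 1

Derivation:
LRU simulation (capacity=5):
  1. access 31: MISS. Cache (LRU->MRU): [31]
  2. access 31: HIT. Cache (LRU->MRU): [31]
  3. access 31: HIT. Cache (LRU->MRU): [31]
  4. access 31: HIT. Cache (LRU->MRU): [31]
  5. access 31: HIT. Cache (LRU->MRU): [31]
  6. access 31: HIT. Cache (LRU->MRU): [31]
  7. access 10: MISS. Cache (LRU->MRU): [31 10]
  8. access 10: HIT. Cache (LRU->MRU): [31 10]
  9. access 31: HIT. Cache (LRU->MRU): [10 31]
  10. access 10: HIT. Cache (LRU->MRU): [31 10]
  11. access 10: HIT. Cache (LRU->MRU): [31 10]
  12. access 90: MISS. Cache (LRU->MRU): [31 10 90]
  13. access 90: HIT. Cache (LRU->MRU): [31 10 90]
  14. access 10: HIT. Cache (LRU->MRU): [31 90 10]
  15. access 60: MISS. Cache (LRU->MRU): [31 90 10 60]
  16. access 89: MISS. Cache (LRU->MRU): [31 90 10 60 89]
  17. access 33: MISS, evict 31. Cache (LRU->MRU): [90 10 60 89 33]
Total: 11 hits, 6 misses, 1 evictions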